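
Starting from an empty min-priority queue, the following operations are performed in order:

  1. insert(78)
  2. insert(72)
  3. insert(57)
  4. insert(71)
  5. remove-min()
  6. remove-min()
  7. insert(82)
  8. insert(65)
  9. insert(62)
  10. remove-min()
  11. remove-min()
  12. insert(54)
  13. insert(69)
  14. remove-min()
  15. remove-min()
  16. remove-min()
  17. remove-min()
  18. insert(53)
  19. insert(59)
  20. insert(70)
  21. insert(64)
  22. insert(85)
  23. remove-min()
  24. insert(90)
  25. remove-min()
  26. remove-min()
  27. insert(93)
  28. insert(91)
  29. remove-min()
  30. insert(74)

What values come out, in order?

57, 71, 62, 65, 54, 69, 72, 78, 53, 59, 64, 70

insert 78 → {78}
insert 72 → {72, 78}
insert 57 → {57, 72, 78}
insert 71 → {57, 71, 72, 78}
remove-min → 57; now {71, 72, 78}
remove-min → 71; now {72, 78}
insert 82 → {72, 78, 82}
insert 65 → {65, 72, 78, 82}
insert 62 → {62, 65, 72, 78, 82}
remove-min → 62; now {65, 72, 78, 82}
remove-min → 65; now {72, 78, 82}
insert 54 → {54, 72, 78, 82}
insert 69 → {54, 69, 72, 78, 82}
remove-min → 54; now {69, 72, 78, 82}
remove-min → 69; now {72, 78, 82}
remove-min → 72; now {78, 82}
remove-min → 78; now {82}
insert 53 → {53, 82}
insert 59 → {53, 59, 82}
insert 70 → {53, 59, 70, 82}
insert 64 → {53, 59, 64, 70, 82}
insert 85 → {53, 59, 64, 70, 82, 85}
remove-min → 53; now {59, 64, 70, 82, 85}
insert 90 → {59, 64, 70, 82, 85, 90}
remove-min → 59; now {64, 70, 82, 85, 90}
remove-min → 64; now {70, 82, 85, 90}
insert 93 → {70, 82, 85, 90, 93}
insert 91 → {70, 82, 85, 90, 91, 93}
remove-min → 70; now {82, 85, 90, 91, 93}
insert 74 → {74, 82, 85, 90, 91, 93}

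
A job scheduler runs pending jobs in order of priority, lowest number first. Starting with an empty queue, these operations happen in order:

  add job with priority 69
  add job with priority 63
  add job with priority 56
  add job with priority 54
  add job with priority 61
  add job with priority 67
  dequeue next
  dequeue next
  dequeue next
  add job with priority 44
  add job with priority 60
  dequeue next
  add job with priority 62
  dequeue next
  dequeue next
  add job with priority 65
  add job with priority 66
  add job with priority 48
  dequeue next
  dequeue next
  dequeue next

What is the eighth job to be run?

63

insert 69 → {69}
insert 63 → {63, 69}
insert 56 → {56, 63, 69}
insert 54 → {54, 56, 63, 69}
insert 61 → {54, 56, 61, 63, 69}
insert 67 → {54, 56, 61, 63, 67, 69}
dequeue next → 54; now {56, 61, 63, 67, 69}
dequeue next → 56; now {61, 63, 67, 69}
dequeue next → 61; now {63, 67, 69}
insert 44 → {44, 63, 67, 69}
insert 60 → {44, 60, 63, 67, 69}
dequeue next → 44; now {60, 63, 67, 69}
insert 62 → {60, 62, 63, 67, 69}
dequeue next → 60; now {62, 63, 67, 69}
dequeue next → 62; now {63, 67, 69}
insert 65 → {63, 65, 67, 69}
insert 66 → {63, 65, 66, 67, 69}
insert 48 → {48, 63, 65, 66, 67, 69}
dequeue next → 48; now {63, 65, 66, 67, 69}
dequeue next → 63; now {65, 66, 67, 69}
dequeue next → 65; now {66, 67, 69}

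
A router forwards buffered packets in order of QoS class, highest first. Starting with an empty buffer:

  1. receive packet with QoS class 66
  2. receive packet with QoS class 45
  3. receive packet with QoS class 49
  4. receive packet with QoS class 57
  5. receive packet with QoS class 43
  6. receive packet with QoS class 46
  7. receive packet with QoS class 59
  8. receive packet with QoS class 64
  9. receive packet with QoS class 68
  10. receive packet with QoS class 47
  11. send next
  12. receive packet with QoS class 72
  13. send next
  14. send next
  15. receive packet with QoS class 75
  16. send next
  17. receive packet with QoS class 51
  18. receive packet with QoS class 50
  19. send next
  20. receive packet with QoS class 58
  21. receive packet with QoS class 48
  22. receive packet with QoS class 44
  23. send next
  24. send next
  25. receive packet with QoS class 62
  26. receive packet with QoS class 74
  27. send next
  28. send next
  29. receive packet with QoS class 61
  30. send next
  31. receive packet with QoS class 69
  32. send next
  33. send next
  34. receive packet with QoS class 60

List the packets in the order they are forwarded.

68 → 72 → 66 → 75 → 64 → 59 → 58 → 74 → 62 → 61 → 69 → 57

insert 66 → {66}
insert 45 → {66, 45}
insert 49 → {66, 49, 45}
insert 57 → {66, 57, 49, 45}
insert 43 → {66, 57, 49, 45, 43}
insert 46 → {66, 57, 49, 46, 45, 43}
insert 59 → {66, 59, 57, 49, 46, 45, 43}
insert 64 → {66, 64, 59, 57, 49, 46, 45, 43}
insert 68 → {68, 66, 64, 59, 57, 49, 46, 45, 43}
insert 47 → {68, 66, 64, 59, 57, 49, 47, 46, 45, 43}
send next → 68; now {66, 64, 59, 57, 49, 47, 46, 45, 43}
insert 72 → {72, 66, 64, 59, 57, 49, 47, 46, 45, 43}
send next → 72; now {66, 64, 59, 57, 49, 47, 46, 45, 43}
send next → 66; now {64, 59, 57, 49, 47, 46, 45, 43}
insert 75 → {75, 64, 59, 57, 49, 47, 46, 45, 43}
send next → 75; now {64, 59, 57, 49, 47, 46, 45, 43}
insert 51 → {64, 59, 57, 51, 49, 47, 46, 45, 43}
insert 50 → {64, 59, 57, 51, 50, 49, 47, 46, 45, 43}
send next → 64; now {59, 57, 51, 50, 49, 47, 46, 45, 43}
insert 58 → {59, 58, 57, 51, 50, 49, 47, 46, 45, 43}
insert 48 → {59, 58, 57, 51, 50, 49, 48, 47, 46, 45, 43}
insert 44 → {59, 58, 57, 51, 50, 49, 48, 47, 46, 45, 44, 43}
send next → 59; now {58, 57, 51, 50, 49, 48, 47, 46, 45, 44, 43}
send next → 58; now {57, 51, 50, 49, 48, 47, 46, 45, 44, 43}
insert 62 → {62, 57, 51, 50, 49, 48, 47, 46, 45, 44, 43}
insert 74 → {74, 62, 57, 51, 50, 49, 48, 47, 46, 45, 44, 43}
send next → 74; now {62, 57, 51, 50, 49, 48, 47, 46, 45, 44, 43}
send next → 62; now {57, 51, 50, 49, 48, 47, 46, 45, 44, 43}
insert 61 → {61, 57, 51, 50, 49, 48, 47, 46, 45, 44, 43}
send next → 61; now {57, 51, 50, 49, 48, 47, 46, 45, 44, 43}
insert 69 → {69, 57, 51, 50, 49, 48, 47, 46, 45, 44, 43}
send next → 69; now {57, 51, 50, 49, 48, 47, 46, 45, 44, 43}
send next → 57; now {51, 50, 49, 48, 47, 46, 45, 44, 43}
insert 60 → {60, 51, 50, 49, 48, 47, 46, 45, 44, 43}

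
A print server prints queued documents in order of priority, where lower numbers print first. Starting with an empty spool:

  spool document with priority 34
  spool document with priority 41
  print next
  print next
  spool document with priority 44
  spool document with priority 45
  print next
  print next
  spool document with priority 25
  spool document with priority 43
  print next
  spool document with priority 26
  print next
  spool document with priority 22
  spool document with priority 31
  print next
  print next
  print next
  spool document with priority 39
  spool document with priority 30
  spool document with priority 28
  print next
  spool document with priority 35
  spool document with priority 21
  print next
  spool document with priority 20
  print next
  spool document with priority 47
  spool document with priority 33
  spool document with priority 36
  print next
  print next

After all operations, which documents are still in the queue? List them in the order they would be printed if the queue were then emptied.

[35, 36, 39, 47]

insert 34 → {34}
insert 41 → {34, 41}
print next → 34; now {41}
print next → 41; now {}
insert 44 → {44}
insert 45 → {44, 45}
print next → 44; now {45}
print next → 45; now {}
insert 25 → {25}
insert 43 → {25, 43}
print next → 25; now {43}
insert 26 → {26, 43}
print next → 26; now {43}
insert 22 → {22, 43}
insert 31 → {22, 31, 43}
print next → 22; now {31, 43}
print next → 31; now {43}
print next → 43; now {}
insert 39 → {39}
insert 30 → {30, 39}
insert 28 → {28, 30, 39}
print next → 28; now {30, 39}
insert 35 → {30, 35, 39}
insert 21 → {21, 30, 35, 39}
print next → 21; now {30, 35, 39}
insert 20 → {20, 30, 35, 39}
print next → 20; now {30, 35, 39}
insert 47 → {30, 35, 39, 47}
insert 33 → {30, 33, 35, 39, 47}
insert 36 → {30, 33, 35, 36, 39, 47}
print next → 30; now {33, 35, 36, 39, 47}
print next → 33; now {35, 36, 39, 47}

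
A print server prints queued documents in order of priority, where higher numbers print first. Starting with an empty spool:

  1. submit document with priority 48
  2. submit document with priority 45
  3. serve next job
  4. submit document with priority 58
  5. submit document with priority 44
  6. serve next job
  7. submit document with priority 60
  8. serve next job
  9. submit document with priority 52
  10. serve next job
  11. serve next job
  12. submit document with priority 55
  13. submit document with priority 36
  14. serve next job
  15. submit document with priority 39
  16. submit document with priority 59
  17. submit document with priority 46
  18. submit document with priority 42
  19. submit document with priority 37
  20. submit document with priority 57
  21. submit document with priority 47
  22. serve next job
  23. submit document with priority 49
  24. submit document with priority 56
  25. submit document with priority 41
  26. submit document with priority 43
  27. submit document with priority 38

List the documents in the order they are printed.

[48, 58, 60, 52, 45, 55, 59]

insert 48 → {48}
insert 45 → {48, 45}
serve next job → 48; now {45}
insert 58 → {58, 45}
insert 44 → {58, 45, 44}
serve next job → 58; now {45, 44}
insert 60 → {60, 45, 44}
serve next job → 60; now {45, 44}
insert 52 → {52, 45, 44}
serve next job → 52; now {45, 44}
serve next job → 45; now {44}
insert 55 → {55, 44}
insert 36 → {55, 44, 36}
serve next job → 55; now {44, 36}
insert 39 → {44, 39, 36}
insert 59 → {59, 44, 39, 36}
insert 46 → {59, 46, 44, 39, 36}
insert 42 → {59, 46, 44, 42, 39, 36}
insert 37 → {59, 46, 44, 42, 39, 37, 36}
insert 57 → {59, 57, 46, 44, 42, 39, 37, 36}
insert 47 → {59, 57, 47, 46, 44, 42, 39, 37, 36}
serve next job → 59; now {57, 47, 46, 44, 42, 39, 37, 36}
insert 49 → {57, 49, 47, 46, 44, 42, 39, 37, 36}
insert 56 → {57, 56, 49, 47, 46, 44, 42, 39, 37, 36}
insert 41 → {57, 56, 49, 47, 46, 44, 42, 41, 39, 37, 36}
insert 43 → {57, 56, 49, 47, 46, 44, 43, 42, 41, 39, 37, 36}
insert 38 → {57, 56, 49, 47, 46, 44, 43, 42, 41, 39, 38, 37, 36}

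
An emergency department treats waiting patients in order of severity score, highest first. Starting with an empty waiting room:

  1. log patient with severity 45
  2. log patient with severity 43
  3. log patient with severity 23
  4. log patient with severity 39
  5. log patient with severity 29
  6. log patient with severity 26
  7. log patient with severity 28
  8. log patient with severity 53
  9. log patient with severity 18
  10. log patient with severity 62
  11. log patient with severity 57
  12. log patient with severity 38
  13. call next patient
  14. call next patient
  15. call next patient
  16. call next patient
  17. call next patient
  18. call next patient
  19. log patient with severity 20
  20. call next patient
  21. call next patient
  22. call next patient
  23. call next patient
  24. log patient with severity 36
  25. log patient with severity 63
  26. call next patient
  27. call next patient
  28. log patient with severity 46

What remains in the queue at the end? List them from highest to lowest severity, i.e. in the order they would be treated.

46 → 23 → 20 → 18

insert 45 → {45}
insert 43 → {45, 43}
insert 23 → {45, 43, 23}
insert 39 → {45, 43, 39, 23}
insert 29 → {45, 43, 39, 29, 23}
insert 26 → {45, 43, 39, 29, 26, 23}
insert 28 → {45, 43, 39, 29, 28, 26, 23}
insert 53 → {53, 45, 43, 39, 29, 28, 26, 23}
insert 18 → {53, 45, 43, 39, 29, 28, 26, 23, 18}
insert 62 → {62, 53, 45, 43, 39, 29, 28, 26, 23, 18}
insert 57 → {62, 57, 53, 45, 43, 39, 29, 28, 26, 23, 18}
insert 38 → {62, 57, 53, 45, 43, 39, 38, 29, 28, 26, 23, 18}
call next patient → 62; now {57, 53, 45, 43, 39, 38, 29, 28, 26, 23, 18}
call next patient → 57; now {53, 45, 43, 39, 38, 29, 28, 26, 23, 18}
call next patient → 53; now {45, 43, 39, 38, 29, 28, 26, 23, 18}
call next patient → 45; now {43, 39, 38, 29, 28, 26, 23, 18}
call next patient → 43; now {39, 38, 29, 28, 26, 23, 18}
call next patient → 39; now {38, 29, 28, 26, 23, 18}
insert 20 → {38, 29, 28, 26, 23, 20, 18}
call next patient → 38; now {29, 28, 26, 23, 20, 18}
call next patient → 29; now {28, 26, 23, 20, 18}
call next patient → 28; now {26, 23, 20, 18}
call next patient → 26; now {23, 20, 18}
insert 36 → {36, 23, 20, 18}
insert 63 → {63, 36, 23, 20, 18}
call next patient → 63; now {36, 23, 20, 18}
call next patient → 36; now {23, 20, 18}
insert 46 → {46, 23, 20, 18}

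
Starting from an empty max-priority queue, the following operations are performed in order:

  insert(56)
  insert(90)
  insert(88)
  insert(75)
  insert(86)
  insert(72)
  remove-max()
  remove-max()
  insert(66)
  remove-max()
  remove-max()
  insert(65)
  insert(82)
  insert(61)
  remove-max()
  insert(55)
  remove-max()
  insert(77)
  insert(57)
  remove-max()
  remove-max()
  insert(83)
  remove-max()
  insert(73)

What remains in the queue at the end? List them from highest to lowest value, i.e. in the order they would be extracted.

insert 56 → {56}
insert 90 → {90, 56}
insert 88 → {90, 88, 56}
insert 75 → {90, 88, 75, 56}
insert 86 → {90, 88, 86, 75, 56}
insert 72 → {90, 88, 86, 75, 72, 56}
remove-max → 90; now {88, 86, 75, 72, 56}
remove-max → 88; now {86, 75, 72, 56}
insert 66 → {86, 75, 72, 66, 56}
remove-max → 86; now {75, 72, 66, 56}
remove-max → 75; now {72, 66, 56}
insert 65 → {72, 66, 65, 56}
insert 82 → {82, 72, 66, 65, 56}
insert 61 → {82, 72, 66, 65, 61, 56}
remove-max → 82; now {72, 66, 65, 61, 56}
insert 55 → {72, 66, 65, 61, 56, 55}
remove-max → 72; now {66, 65, 61, 56, 55}
insert 77 → {77, 66, 65, 61, 56, 55}
insert 57 → {77, 66, 65, 61, 57, 56, 55}
remove-max → 77; now {66, 65, 61, 57, 56, 55}
remove-max → 66; now {65, 61, 57, 56, 55}
insert 83 → {83, 65, 61, 57, 56, 55}
remove-max → 83; now {65, 61, 57, 56, 55}
insert 73 → {73, 65, 61, 57, 56, 55}

73, 65, 61, 57, 56, 55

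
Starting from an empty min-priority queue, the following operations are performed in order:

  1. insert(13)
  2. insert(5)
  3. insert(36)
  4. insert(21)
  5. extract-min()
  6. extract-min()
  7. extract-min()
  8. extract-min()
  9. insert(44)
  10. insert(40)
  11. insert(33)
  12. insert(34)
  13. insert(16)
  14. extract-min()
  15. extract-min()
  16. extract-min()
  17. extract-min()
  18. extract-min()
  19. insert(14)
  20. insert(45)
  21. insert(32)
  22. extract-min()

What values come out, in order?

5, 13, 21, 36, 16, 33, 34, 40, 44, 14

insert 13 → {13}
insert 5 → {5, 13}
insert 36 → {5, 13, 36}
insert 21 → {5, 13, 21, 36}
extract-min → 5; now {13, 21, 36}
extract-min → 13; now {21, 36}
extract-min → 21; now {36}
extract-min → 36; now {}
insert 44 → {44}
insert 40 → {40, 44}
insert 33 → {33, 40, 44}
insert 34 → {33, 34, 40, 44}
insert 16 → {16, 33, 34, 40, 44}
extract-min → 16; now {33, 34, 40, 44}
extract-min → 33; now {34, 40, 44}
extract-min → 34; now {40, 44}
extract-min → 40; now {44}
extract-min → 44; now {}
insert 14 → {14}
insert 45 → {14, 45}
insert 32 → {14, 32, 45}
extract-min → 14; now {32, 45}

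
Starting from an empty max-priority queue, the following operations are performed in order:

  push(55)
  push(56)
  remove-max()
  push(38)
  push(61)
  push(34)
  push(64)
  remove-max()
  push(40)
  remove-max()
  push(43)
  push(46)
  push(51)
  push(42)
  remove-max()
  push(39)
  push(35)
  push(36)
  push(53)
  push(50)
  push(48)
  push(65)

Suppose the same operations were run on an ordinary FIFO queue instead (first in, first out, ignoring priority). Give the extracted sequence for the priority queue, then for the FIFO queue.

insert 55 → {55}
insert 56 → {56, 55}
remove-max → 56; now {55}
insert 38 → {55, 38}
insert 61 → {61, 55, 38}
insert 34 → {61, 55, 38, 34}
insert 64 → {64, 61, 55, 38, 34}
remove-max → 64; now {61, 55, 38, 34}
insert 40 → {61, 55, 40, 38, 34}
remove-max → 61; now {55, 40, 38, 34}
insert 43 → {55, 43, 40, 38, 34}
insert 46 → {55, 46, 43, 40, 38, 34}
insert 51 → {55, 51, 46, 43, 40, 38, 34}
insert 42 → {55, 51, 46, 43, 42, 40, 38, 34}
remove-max → 55; now {51, 46, 43, 42, 40, 38, 34}
insert 39 → {51, 46, 43, 42, 40, 39, 38, 34}
insert 35 → {51, 46, 43, 42, 40, 39, 38, 35, 34}
insert 36 → {51, 46, 43, 42, 40, 39, 38, 36, 35, 34}
insert 53 → {53, 51, 46, 43, 42, 40, 39, 38, 36, 35, 34}
insert 50 → {53, 51, 50, 46, 43, 42, 40, 39, 38, 36, 35, 34}
insert 48 → {53, 51, 50, 48, 46, 43, 42, 40, 39, 38, 36, 35, 34}
insert 65 → {65, 53, 51, 50, 48, 46, 43, 42, 40, 39, 38, 36, 35, 34}

priority queue: [56, 64, 61, 55]; FIFO queue: [55, 56, 38, 61]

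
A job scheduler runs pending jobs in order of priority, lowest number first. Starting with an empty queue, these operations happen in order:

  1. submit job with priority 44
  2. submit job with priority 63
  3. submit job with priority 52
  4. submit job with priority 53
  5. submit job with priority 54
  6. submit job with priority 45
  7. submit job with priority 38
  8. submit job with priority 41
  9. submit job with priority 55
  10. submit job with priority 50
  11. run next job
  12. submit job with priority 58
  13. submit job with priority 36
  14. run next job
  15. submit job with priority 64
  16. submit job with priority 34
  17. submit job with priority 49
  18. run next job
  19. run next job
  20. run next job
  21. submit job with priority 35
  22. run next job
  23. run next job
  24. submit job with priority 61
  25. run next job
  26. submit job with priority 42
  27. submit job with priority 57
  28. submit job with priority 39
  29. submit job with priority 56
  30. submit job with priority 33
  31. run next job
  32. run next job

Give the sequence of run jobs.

insert 44 → {44}
insert 63 → {44, 63}
insert 52 → {44, 52, 63}
insert 53 → {44, 52, 53, 63}
insert 54 → {44, 52, 53, 54, 63}
insert 45 → {44, 45, 52, 53, 54, 63}
insert 38 → {38, 44, 45, 52, 53, 54, 63}
insert 41 → {38, 41, 44, 45, 52, 53, 54, 63}
insert 55 → {38, 41, 44, 45, 52, 53, 54, 55, 63}
insert 50 → {38, 41, 44, 45, 50, 52, 53, 54, 55, 63}
run next job → 38; now {41, 44, 45, 50, 52, 53, 54, 55, 63}
insert 58 → {41, 44, 45, 50, 52, 53, 54, 55, 58, 63}
insert 36 → {36, 41, 44, 45, 50, 52, 53, 54, 55, 58, 63}
run next job → 36; now {41, 44, 45, 50, 52, 53, 54, 55, 58, 63}
insert 64 → {41, 44, 45, 50, 52, 53, 54, 55, 58, 63, 64}
insert 34 → {34, 41, 44, 45, 50, 52, 53, 54, 55, 58, 63, 64}
insert 49 → {34, 41, 44, 45, 49, 50, 52, 53, 54, 55, 58, 63, 64}
run next job → 34; now {41, 44, 45, 49, 50, 52, 53, 54, 55, 58, 63, 64}
run next job → 41; now {44, 45, 49, 50, 52, 53, 54, 55, 58, 63, 64}
run next job → 44; now {45, 49, 50, 52, 53, 54, 55, 58, 63, 64}
insert 35 → {35, 45, 49, 50, 52, 53, 54, 55, 58, 63, 64}
run next job → 35; now {45, 49, 50, 52, 53, 54, 55, 58, 63, 64}
run next job → 45; now {49, 50, 52, 53, 54, 55, 58, 63, 64}
insert 61 → {49, 50, 52, 53, 54, 55, 58, 61, 63, 64}
run next job → 49; now {50, 52, 53, 54, 55, 58, 61, 63, 64}
insert 42 → {42, 50, 52, 53, 54, 55, 58, 61, 63, 64}
insert 57 → {42, 50, 52, 53, 54, 55, 57, 58, 61, 63, 64}
insert 39 → {39, 42, 50, 52, 53, 54, 55, 57, 58, 61, 63, 64}
insert 56 → {39, 42, 50, 52, 53, 54, 55, 56, 57, 58, 61, 63, 64}
insert 33 → {33, 39, 42, 50, 52, 53, 54, 55, 56, 57, 58, 61, 63, 64}
run next job → 33; now {39, 42, 50, 52, 53, 54, 55, 56, 57, 58, 61, 63, 64}
run next job → 39; now {42, 50, 52, 53, 54, 55, 56, 57, 58, 61, 63, 64}

38 → 36 → 34 → 41 → 44 → 35 → 45 → 49 → 33 → 39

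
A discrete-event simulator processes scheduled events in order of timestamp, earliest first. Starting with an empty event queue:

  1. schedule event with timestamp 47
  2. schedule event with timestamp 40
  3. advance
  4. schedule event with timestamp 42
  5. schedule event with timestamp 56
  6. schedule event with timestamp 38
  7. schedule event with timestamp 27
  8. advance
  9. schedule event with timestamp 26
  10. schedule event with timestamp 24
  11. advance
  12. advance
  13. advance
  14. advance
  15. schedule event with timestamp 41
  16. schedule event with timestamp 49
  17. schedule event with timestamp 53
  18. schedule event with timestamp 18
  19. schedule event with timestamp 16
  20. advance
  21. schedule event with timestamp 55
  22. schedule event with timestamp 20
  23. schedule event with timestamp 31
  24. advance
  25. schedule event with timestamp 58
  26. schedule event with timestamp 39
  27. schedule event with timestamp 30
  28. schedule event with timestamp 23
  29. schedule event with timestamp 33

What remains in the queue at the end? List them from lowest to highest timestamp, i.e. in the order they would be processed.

[20, 23, 30, 31, 33, 39, 41, 47, 49, 53, 55, 56, 58]

insert 47 → {47}
insert 40 → {40, 47}
advance → 40; now {47}
insert 42 → {42, 47}
insert 56 → {42, 47, 56}
insert 38 → {38, 42, 47, 56}
insert 27 → {27, 38, 42, 47, 56}
advance → 27; now {38, 42, 47, 56}
insert 26 → {26, 38, 42, 47, 56}
insert 24 → {24, 26, 38, 42, 47, 56}
advance → 24; now {26, 38, 42, 47, 56}
advance → 26; now {38, 42, 47, 56}
advance → 38; now {42, 47, 56}
advance → 42; now {47, 56}
insert 41 → {41, 47, 56}
insert 49 → {41, 47, 49, 56}
insert 53 → {41, 47, 49, 53, 56}
insert 18 → {18, 41, 47, 49, 53, 56}
insert 16 → {16, 18, 41, 47, 49, 53, 56}
advance → 16; now {18, 41, 47, 49, 53, 56}
insert 55 → {18, 41, 47, 49, 53, 55, 56}
insert 20 → {18, 20, 41, 47, 49, 53, 55, 56}
insert 31 → {18, 20, 31, 41, 47, 49, 53, 55, 56}
advance → 18; now {20, 31, 41, 47, 49, 53, 55, 56}
insert 58 → {20, 31, 41, 47, 49, 53, 55, 56, 58}
insert 39 → {20, 31, 39, 41, 47, 49, 53, 55, 56, 58}
insert 30 → {20, 30, 31, 39, 41, 47, 49, 53, 55, 56, 58}
insert 23 → {20, 23, 30, 31, 39, 41, 47, 49, 53, 55, 56, 58}
insert 33 → {20, 23, 30, 31, 33, 39, 41, 47, 49, 53, 55, 56, 58}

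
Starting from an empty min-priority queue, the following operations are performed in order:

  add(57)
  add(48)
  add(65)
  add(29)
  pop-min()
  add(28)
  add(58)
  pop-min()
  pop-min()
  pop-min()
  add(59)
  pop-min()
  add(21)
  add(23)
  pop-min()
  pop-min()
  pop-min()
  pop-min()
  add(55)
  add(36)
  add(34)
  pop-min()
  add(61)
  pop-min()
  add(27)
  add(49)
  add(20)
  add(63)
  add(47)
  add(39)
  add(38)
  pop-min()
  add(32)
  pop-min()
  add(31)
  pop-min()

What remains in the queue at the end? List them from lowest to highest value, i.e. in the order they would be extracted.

insert 57 → {57}
insert 48 → {48, 57}
insert 65 → {48, 57, 65}
insert 29 → {29, 48, 57, 65}
pop-min → 29; now {48, 57, 65}
insert 28 → {28, 48, 57, 65}
insert 58 → {28, 48, 57, 58, 65}
pop-min → 28; now {48, 57, 58, 65}
pop-min → 48; now {57, 58, 65}
pop-min → 57; now {58, 65}
insert 59 → {58, 59, 65}
pop-min → 58; now {59, 65}
insert 21 → {21, 59, 65}
insert 23 → {21, 23, 59, 65}
pop-min → 21; now {23, 59, 65}
pop-min → 23; now {59, 65}
pop-min → 59; now {65}
pop-min → 65; now {}
insert 55 → {55}
insert 36 → {36, 55}
insert 34 → {34, 36, 55}
pop-min → 34; now {36, 55}
insert 61 → {36, 55, 61}
pop-min → 36; now {55, 61}
insert 27 → {27, 55, 61}
insert 49 → {27, 49, 55, 61}
insert 20 → {20, 27, 49, 55, 61}
insert 63 → {20, 27, 49, 55, 61, 63}
insert 47 → {20, 27, 47, 49, 55, 61, 63}
insert 39 → {20, 27, 39, 47, 49, 55, 61, 63}
insert 38 → {20, 27, 38, 39, 47, 49, 55, 61, 63}
pop-min → 20; now {27, 38, 39, 47, 49, 55, 61, 63}
insert 32 → {27, 32, 38, 39, 47, 49, 55, 61, 63}
pop-min → 27; now {32, 38, 39, 47, 49, 55, 61, 63}
insert 31 → {31, 32, 38, 39, 47, 49, 55, 61, 63}
pop-min → 31; now {32, 38, 39, 47, 49, 55, 61, 63}

[32, 38, 39, 47, 49, 55, 61, 63]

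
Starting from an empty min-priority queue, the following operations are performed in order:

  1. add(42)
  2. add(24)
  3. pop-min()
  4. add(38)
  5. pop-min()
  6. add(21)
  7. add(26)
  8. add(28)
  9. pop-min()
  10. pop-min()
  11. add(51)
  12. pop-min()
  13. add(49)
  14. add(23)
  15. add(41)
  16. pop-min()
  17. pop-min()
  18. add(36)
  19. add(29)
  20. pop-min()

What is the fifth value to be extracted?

insert 42 → {42}
insert 24 → {24, 42}
pop-min → 24; now {42}
insert 38 → {38, 42}
pop-min → 38; now {42}
insert 21 → {21, 42}
insert 26 → {21, 26, 42}
insert 28 → {21, 26, 28, 42}
pop-min → 21; now {26, 28, 42}
pop-min → 26; now {28, 42}
insert 51 → {28, 42, 51}
pop-min → 28; now {42, 51}
insert 49 → {42, 49, 51}
insert 23 → {23, 42, 49, 51}
insert 41 → {23, 41, 42, 49, 51}
pop-min → 23; now {41, 42, 49, 51}
pop-min → 41; now {42, 49, 51}
insert 36 → {36, 42, 49, 51}
insert 29 → {29, 36, 42, 49, 51}
pop-min → 29; now {36, 42, 49, 51}

28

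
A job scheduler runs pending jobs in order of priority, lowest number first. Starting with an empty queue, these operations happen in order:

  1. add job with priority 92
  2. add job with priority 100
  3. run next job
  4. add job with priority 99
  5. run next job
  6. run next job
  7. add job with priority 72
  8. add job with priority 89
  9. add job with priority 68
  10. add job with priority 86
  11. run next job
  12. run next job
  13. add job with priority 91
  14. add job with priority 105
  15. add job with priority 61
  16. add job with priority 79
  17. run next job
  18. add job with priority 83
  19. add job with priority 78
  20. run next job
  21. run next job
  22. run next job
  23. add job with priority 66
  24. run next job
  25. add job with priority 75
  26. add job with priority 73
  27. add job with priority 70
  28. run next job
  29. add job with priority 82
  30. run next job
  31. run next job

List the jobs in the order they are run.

92, 99, 100, 68, 72, 61, 78, 79, 83, 66, 70, 73, 75

insert 92 → {92}
insert 100 → {92, 100}
run next job → 92; now {100}
insert 99 → {99, 100}
run next job → 99; now {100}
run next job → 100; now {}
insert 72 → {72}
insert 89 → {72, 89}
insert 68 → {68, 72, 89}
insert 86 → {68, 72, 86, 89}
run next job → 68; now {72, 86, 89}
run next job → 72; now {86, 89}
insert 91 → {86, 89, 91}
insert 105 → {86, 89, 91, 105}
insert 61 → {61, 86, 89, 91, 105}
insert 79 → {61, 79, 86, 89, 91, 105}
run next job → 61; now {79, 86, 89, 91, 105}
insert 83 → {79, 83, 86, 89, 91, 105}
insert 78 → {78, 79, 83, 86, 89, 91, 105}
run next job → 78; now {79, 83, 86, 89, 91, 105}
run next job → 79; now {83, 86, 89, 91, 105}
run next job → 83; now {86, 89, 91, 105}
insert 66 → {66, 86, 89, 91, 105}
run next job → 66; now {86, 89, 91, 105}
insert 75 → {75, 86, 89, 91, 105}
insert 73 → {73, 75, 86, 89, 91, 105}
insert 70 → {70, 73, 75, 86, 89, 91, 105}
run next job → 70; now {73, 75, 86, 89, 91, 105}
insert 82 → {73, 75, 82, 86, 89, 91, 105}
run next job → 73; now {75, 82, 86, 89, 91, 105}
run next job → 75; now {82, 86, 89, 91, 105}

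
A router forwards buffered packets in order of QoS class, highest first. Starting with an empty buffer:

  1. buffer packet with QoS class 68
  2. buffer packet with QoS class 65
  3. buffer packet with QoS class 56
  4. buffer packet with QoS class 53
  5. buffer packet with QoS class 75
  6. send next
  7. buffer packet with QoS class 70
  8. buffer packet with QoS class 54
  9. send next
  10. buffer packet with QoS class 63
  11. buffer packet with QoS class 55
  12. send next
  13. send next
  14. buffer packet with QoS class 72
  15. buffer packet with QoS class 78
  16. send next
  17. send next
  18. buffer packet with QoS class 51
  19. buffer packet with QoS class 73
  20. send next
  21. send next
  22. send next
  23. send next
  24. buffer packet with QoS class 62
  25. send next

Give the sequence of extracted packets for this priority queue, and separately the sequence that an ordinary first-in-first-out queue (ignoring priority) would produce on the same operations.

priority queue: [75, 70, 68, 65, 78, 72, 73, 63, 56, 55, 62]; FIFO queue: [68, 65, 56, 53, 75, 70, 54, 63, 55, 72, 78]

insert 68 → {68}
insert 65 → {68, 65}
insert 56 → {68, 65, 56}
insert 53 → {68, 65, 56, 53}
insert 75 → {75, 68, 65, 56, 53}
send next → 75; now {68, 65, 56, 53}
insert 70 → {70, 68, 65, 56, 53}
insert 54 → {70, 68, 65, 56, 54, 53}
send next → 70; now {68, 65, 56, 54, 53}
insert 63 → {68, 65, 63, 56, 54, 53}
insert 55 → {68, 65, 63, 56, 55, 54, 53}
send next → 68; now {65, 63, 56, 55, 54, 53}
send next → 65; now {63, 56, 55, 54, 53}
insert 72 → {72, 63, 56, 55, 54, 53}
insert 78 → {78, 72, 63, 56, 55, 54, 53}
send next → 78; now {72, 63, 56, 55, 54, 53}
send next → 72; now {63, 56, 55, 54, 53}
insert 51 → {63, 56, 55, 54, 53, 51}
insert 73 → {73, 63, 56, 55, 54, 53, 51}
send next → 73; now {63, 56, 55, 54, 53, 51}
send next → 63; now {56, 55, 54, 53, 51}
send next → 56; now {55, 54, 53, 51}
send next → 55; now {54, 53, 51}
insert 62 → {62, 54, 53, 51}
send next → 62; now {54, 53, 51}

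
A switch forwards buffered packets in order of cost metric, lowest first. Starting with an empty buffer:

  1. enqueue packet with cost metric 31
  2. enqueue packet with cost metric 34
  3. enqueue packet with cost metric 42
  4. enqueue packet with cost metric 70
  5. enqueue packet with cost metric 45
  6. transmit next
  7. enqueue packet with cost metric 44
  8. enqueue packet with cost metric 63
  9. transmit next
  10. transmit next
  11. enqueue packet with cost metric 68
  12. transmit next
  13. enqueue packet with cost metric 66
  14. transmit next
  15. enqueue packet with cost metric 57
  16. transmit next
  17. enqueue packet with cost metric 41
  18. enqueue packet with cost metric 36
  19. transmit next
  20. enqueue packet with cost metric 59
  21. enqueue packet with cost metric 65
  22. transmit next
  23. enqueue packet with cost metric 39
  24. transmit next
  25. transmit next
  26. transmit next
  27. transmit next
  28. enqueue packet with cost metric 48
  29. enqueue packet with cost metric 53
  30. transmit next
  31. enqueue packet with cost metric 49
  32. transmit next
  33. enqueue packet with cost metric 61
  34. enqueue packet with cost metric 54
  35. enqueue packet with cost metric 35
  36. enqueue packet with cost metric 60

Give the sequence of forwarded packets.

31 → 34 → 42 → 44 → 45 → 57 → 36 → 41 → 39 → 59 → 63 → 65 → 48 → 49

insert 31 → {31}
insert 34 → {31, 34}
insert 42 → {31, 34, 42}
insert 70 → {31, 34, 42, 70}
insert 45 → {31, 34, 42, 45, 70}
transmit next → 31; now {34, 42, 45, 70}
insert 44 → {34, 42, 44, 45, 70}
insert 63 → {34, 42, 44, 45, 63, 70}
transmit next → 34; now {42, 44, 45, 63, 70}
transmit next → 42; now {44, 45, 63, 70}
insert 68 → {44, 45, 63, 68, 70}
transmit next → 44; now {45, 63, 68, 70}
insert 66 → {45, 63, 66, 68, 70}
transmit next → 45; now {63, 66, 68, 70}
insert 57 → {57, 63, 66, 68, 70}
transmit next → 57; now {63, 66, 68, 70}
insert 41 → {41, 63, 66, 68, 70}
insert 36 → {36, 41, 63, 66, 68, 70}
transmit next → 36; now {41, 63, 66, 68, 70}
insert 59 → {41, 59, 63, 66, 68, 70}
insert 65 → {41, 59, 63, 65, 66, 68, 70}
transmit next → 41; now {59, 63, 65, 66, 68, 70}
insert 39 → {39, 59, 63, 65, 66, 68, 70}
transmit next → 39; now {59, 63, 65, 66, 68, 70}
transmit next → 59; now {63, 65, 66, 68, 70}
transmit next → 63; now {65, 66, 68, 70}
transmit next → 65; now {66, 68, 70}
insert 48 → {48, 66, 68, 70}
insert 53 → {48, 53, 66, 68, 70}
transmit next → 48; now {53, 66, 68, 70}
insert 49 → {49, 53, 66, 68, 70}
transmit next → 49; now {53, 66, 68, 70}
insert 61 → {53, 61, 66, 68, 70}
insert 54 → {53, 54, 61, 66, 68, 70}
insert 35 → {35, 53, 54, 61, 66, 68, 70}
insert 60 → {35, 53, 54, 60, 61, 66, 68, 70}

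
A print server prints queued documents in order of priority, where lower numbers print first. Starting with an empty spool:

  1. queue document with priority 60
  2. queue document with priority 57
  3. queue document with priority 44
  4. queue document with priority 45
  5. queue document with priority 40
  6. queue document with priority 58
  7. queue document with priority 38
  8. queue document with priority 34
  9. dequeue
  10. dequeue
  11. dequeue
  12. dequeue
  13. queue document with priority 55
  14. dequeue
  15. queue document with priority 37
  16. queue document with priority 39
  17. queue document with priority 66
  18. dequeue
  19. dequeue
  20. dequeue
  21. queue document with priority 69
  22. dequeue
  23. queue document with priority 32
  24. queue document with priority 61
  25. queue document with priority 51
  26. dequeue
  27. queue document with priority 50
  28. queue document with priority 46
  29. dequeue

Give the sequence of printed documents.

insert 60 → {60}
insert 57 → {57, 60}
insert 44 → {44, 57, 60}
insert 45 → {44, 45, 57, 60}
insert 40 → {40, 44, 45, 57, 60}
insert 58 → {40, 44, 45, 57, 58, 60}
insert 38 → {38, 40, 44, 45, 57, 58, 60}
insert 34 → {34, 38, 40, 44, 45, 57, 58, 60}
dequeue → 34; now {38, 40, 44, 45, 57, 58, 60}
dequeue → 38; now {40, 44, 45, 57, 58, 60}
dequeue → 40; now {44, 45, 57, 58, 60}
dequeue → 44; now {45, 57, 58, 60}
insert 55 → {45, 55, 57, 58, 60}
dequeue → 45; now {55, 57, 58, 60}
insert 37 → {37, 55, 57, 58, 60}
insert 39 → {37, 39, 55, 57, 58, 60}
insert 66 → {37, 39, 55, 57, 58, 60, 66}
dequeue → 37; now {39, 55, 57, 58, 60, 66}
dequeue → 39; now {55, 57, 58, 60, 66}
dequeue → 55; now {57, 58, 60, 66}
insert 69 → {57, 58, 60, 66, 69}
dequeue → 57; now {58, 60, 66, 69}
insert 32 → {32, 58, 60, 66, 69}
insert 61 → {32, 58, 60, 61, 66, 69}
insert 51 → {32, 51, 58, 60, 61, 66, 69}
dequeue → 32; now {51, 58, 60, 61, 66, 69}
insert 50 → {50, 51, 58, 60, 61, 66, 69}
insert 46 → {46, 50, 51, 58, 60, 61, 66, 69}
dequeue → 46; now {50, 51, 58, 60, 61, 66, 69}

34 → 38 → 40 → 44 → 45 → 37 → 39 → 55 → 57 → 32 → 46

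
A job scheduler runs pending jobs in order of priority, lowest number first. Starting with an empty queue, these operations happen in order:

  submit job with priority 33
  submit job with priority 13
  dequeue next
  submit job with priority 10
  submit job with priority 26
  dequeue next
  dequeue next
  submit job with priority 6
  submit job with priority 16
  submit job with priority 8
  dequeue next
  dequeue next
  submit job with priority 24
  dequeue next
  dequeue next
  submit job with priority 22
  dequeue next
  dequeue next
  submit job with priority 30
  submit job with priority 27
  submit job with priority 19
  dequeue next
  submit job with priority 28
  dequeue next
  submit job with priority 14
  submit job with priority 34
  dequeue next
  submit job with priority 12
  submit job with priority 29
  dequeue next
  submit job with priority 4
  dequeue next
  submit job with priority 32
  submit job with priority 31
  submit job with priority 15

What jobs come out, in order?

13, 10, 26, 6, 8, 16, 24, 22, 33, 19, 27, 14, 12, 4

insert 33 → {33}
insert 13 → {13, 33}
dequeue next → 13; now {33}
insert 10 → {10, 33}
insert 26 → {10, 26, 33}
dequeue next → 10; now {26, 33}
dequeue next → 26; now {33}
insert 6 → {6, 33}
insert 16 → {6, 16, 33}
insert 8 → {6, 8, 16, 33}
dequeue next → 6; now {8, 16, 33}
dequeue next → 8; now {16, 33}
insert 24 → {16, 24, 33}
dequeue next → 16; now {24, 33}
dequeue next → 24; now {33}
insert 22 → {22, 33}
dequeue next → 22; now {33}
dequeue next → 33; now {}
insert 30 → {30}
insert 27 → {27, 30}
insert 19 → {19, 27, 30}
dequeue next → 19; now {27, 30}
insert 28 → {27, 28, 30}
dequeue next → 27; now {28, 30}
insert 14 → {14, 28, 30}
insert 34 → {14, 28, 30, 34}
dequeue next → 14; now {28, 30, 34}
insert 12 → {12, 28, 30, 34}
insert 29 → {12, 28, 29, 30, 34}
dequeue next → 12; now {28, 29, 30, 34}
insert 4 → {4, 28, 29, 30, 34}
dequeue next → 4; now {28, 29, 30, 34}
insert 32 → {28, 29, 30, 32, 34}
insert 31 → {28, 29, 30, 31, 32, 34}
insert 15 → {15, 28, 29, 30, 31, 32, 34}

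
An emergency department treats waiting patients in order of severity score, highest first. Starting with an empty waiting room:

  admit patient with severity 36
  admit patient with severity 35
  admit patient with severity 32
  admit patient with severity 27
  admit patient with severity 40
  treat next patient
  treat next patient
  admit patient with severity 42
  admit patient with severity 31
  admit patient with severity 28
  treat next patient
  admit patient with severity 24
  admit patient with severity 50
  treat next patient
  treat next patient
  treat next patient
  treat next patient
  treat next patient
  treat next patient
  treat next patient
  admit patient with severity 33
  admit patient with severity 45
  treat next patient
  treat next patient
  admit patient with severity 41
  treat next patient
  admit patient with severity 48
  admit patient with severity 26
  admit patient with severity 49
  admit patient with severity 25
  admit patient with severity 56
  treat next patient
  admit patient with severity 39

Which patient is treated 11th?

45

insert 36 → {36}
insert 35 → {36, 35}
insert 32 → {36, 35, 32}
insert 27 → {36, 35, 32, 27}
insert 40 → {40, 36, 35, 32, 27}
treat next patient → 40; now {36, 35, 32, 27}
treat next patient → 36; now {35, 32, 27}
insert 42 → {42, 35, 32, 27}
insert 31 → {42, 35, 32, 31, 27}
insert 28 → {42, 35, 32, 31, 28, 27}
treat next patient → 42; now {35, 32, 31, 28, 27}
insert 24 → {35, 32, 31, 28, 27, 24}
insert 50 → {50, 35, 32, 31, 28, 27, 24}
treat next patient → 50; now {35, 32, 31, 28, 27, 24}
treat next patient → 35; now {32, 31, 28, 27, 24}
treat next patient → 32; now {31, 28, 27, 24}
treat next patient → 31; now {28, 27, 24}
treat next patient → 28; now {27, 24}
treat next patient → 27; now {24}
treat next patient → 24; now {}
insert 33 → {33}
insert 45 → {45, 33}
treat next patient → 45; now {33}
treat next patient → 33; now {}
insert 41 → {41}
treat next patient → 41; now {}
insert 48 → {48}
insert 26 → {48, 26}
insert 49 → {49, 48, 26}
insert 25 → {49, 48, 26, 25}
insert 56 → {56, 49, 48, 26, 25}
treat next patient → 56; now {49, 48, 26, 25}
insert 39 → {49, 48, 39, 26, 25}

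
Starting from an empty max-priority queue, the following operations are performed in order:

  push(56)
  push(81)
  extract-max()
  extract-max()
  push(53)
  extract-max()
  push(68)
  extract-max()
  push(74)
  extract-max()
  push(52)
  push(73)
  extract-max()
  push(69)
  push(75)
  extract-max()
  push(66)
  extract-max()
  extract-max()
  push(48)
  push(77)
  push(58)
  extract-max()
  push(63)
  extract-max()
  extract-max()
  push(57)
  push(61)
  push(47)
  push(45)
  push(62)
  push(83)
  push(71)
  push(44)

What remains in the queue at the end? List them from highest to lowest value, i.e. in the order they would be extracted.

[83, 71, 62, 61, 57, 52, 48, 47, 45, 44]

insert 56 → {56}
insert 81 → {81, 56}
extract-max → 81; now {56}
extract-max → 56; now {}
insert 53 → {53}
extract-max → 53; now {}
insert 68 → {68}
extract-max → 68; now {}
insert 74 → {74}
extract-max → 74; now {}
insert 52 → {52}
insert 73 → {73, 52}
extract-max → 73; now {52}
insert 69 → {69, 52}
insert 75 → {75, 69, 52}
extract-max → 75; now {69, 52}
insert 66 → {69, 66, 52}
extract-max → 69; now {66, 52}
extract-max → 66; now {52}
insert 48 → {52, 48}
insert 77 → {77, 52, 48}
insert 58 → {77, 58, 52, 48}
extract-max → 77; now {58, 52, 48}
insert 63 → {63, 58, 52, 48}
extract-max → 63; now {58, 52, 48}
extract-max → 58; now {52, 48}
insert 57 → {57, 52, 48}
insert 61 → {61, 57, 52, 48}
insert 47 → {61, 57, 52, 48, 47}
insert 45 → {61, 57, 52, 48, 47, 45}
insert 62 → {62, 61, 57, 52, 48, 47, 45}
insert 83 → {83, 62, 61, 57, 52, 48, 47, 45}
insert 71 → {83, 71, 62, 61, 57, 52, 48, 47, 45}
insert 44 → {83, 71, 62, 61, 57, 52, 48, 47, 45, 44}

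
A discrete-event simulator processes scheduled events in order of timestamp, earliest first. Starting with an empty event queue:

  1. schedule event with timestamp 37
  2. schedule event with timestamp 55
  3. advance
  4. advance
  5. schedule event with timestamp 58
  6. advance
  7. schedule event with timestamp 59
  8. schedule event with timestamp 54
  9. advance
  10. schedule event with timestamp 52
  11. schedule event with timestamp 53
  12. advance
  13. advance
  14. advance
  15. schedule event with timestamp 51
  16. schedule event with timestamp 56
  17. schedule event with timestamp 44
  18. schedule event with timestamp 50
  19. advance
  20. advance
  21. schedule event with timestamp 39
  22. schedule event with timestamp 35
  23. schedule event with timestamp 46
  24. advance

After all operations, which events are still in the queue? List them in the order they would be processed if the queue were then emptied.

39 → 46 → 51 → 56

insert 37 → {37}
insert 55 → {37, 55}
advance → 37; now {55}
advance → 55; now {}
insert 58 → {58}
advance → 58; now {}
insert 59 → {59}
insert 54 → {54, 59}
advance → 54; now {59}
insert 52 → {52, 59}
insert 53 → {52, 53, 59}
advance → 52; now {53, 59}
advance → 53; now {59}
advance → 59; now {}
insert 51 → {51}
insert 56 → {51, 56}
insert 44 → {44, 51, 56}
insert 50 → {44, 50, 51, 56}
advance → 44; now {50, 51, 56}
advance → 50; now {51, 56}
insert 39 → {39, 51, 56}
insert 35 → {35, 39, 51, 56}
insert 46 → {35, 39, 46, 51, 56}
advance → 35; now {39, 46, 51, 56}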